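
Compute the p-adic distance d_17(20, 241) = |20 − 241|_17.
d_17(20, 241) = 1/17

Step 1 — x − y = 20 − 241 = -221. Step 2 — v_17(-221) = 1 (factor: -221 = −(17^1 · 13); the sign does not affect v_p). Step 3 — |x − y|_17 = 17^{-1} = 1/17.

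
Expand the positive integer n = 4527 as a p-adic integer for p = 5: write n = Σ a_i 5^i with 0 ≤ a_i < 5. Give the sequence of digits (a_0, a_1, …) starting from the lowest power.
(a_0, a_1, …) = (2, 0, 1, 1, 2, 1)

Repeated division by 5 gives the digits low-to-high: 4527 = 2 + 1·5^2 + 1·5^3 + 2·5^4 + 1·5^5. Digit sequence: (2, 0, 1, 1, 2, 1).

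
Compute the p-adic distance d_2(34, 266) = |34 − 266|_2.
d_2(34, 266) = 1/8

Step 1 — x − y = 34 − 266 = -232. Step 2 — v_2(-232) = 3 (factor: -232 = −(2^3 · 29); the sign does not affect v_p). Step 3 — |x − y|_2 = 2^{-3} = 1/8.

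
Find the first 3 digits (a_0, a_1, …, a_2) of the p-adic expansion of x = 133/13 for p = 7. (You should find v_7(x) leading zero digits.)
(a_0, …, a_2) = (0, 2, 1)

v_7(133/13) = 1, so a_0 = ... = a_0 = 0. Factor out: x = 7^1 · u with u = 19/13 a unit in ℤ_7. Expand u iteratively via a_{v+i} = u_i mod 7, u_{i+1} = (u_i − a_{v+i})/7:
  u_0 = 19/13;  a_1 = 2;  u_1 = (u_0 − 2)/7 = -1/13
  u_1 = -1/13;  a_2 = 1;  u_2 = (u_1 − 1)/7 = -2/13
Digits: (0, 2, 1).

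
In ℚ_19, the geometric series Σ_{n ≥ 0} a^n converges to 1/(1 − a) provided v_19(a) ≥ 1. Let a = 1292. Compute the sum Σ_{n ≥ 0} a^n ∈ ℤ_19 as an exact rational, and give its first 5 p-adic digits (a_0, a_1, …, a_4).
Σ a^n = 1/(1 − a) = -1/1291;  first 5 digits = (1, 11, 10, 16, 4)

v_19(a) = 1 ≥ 1, so the series converges in ℤ_19 to 1/(1 − a) = 1/(1 − 1292) = -1/1291. Expand this rational in ℤ_19: compute digits iteratively via d_i = x_i mod 19, x_{i+1} = (x_i − d_i)/19. The first 5 digits are (1, 11, 10, 16, 4).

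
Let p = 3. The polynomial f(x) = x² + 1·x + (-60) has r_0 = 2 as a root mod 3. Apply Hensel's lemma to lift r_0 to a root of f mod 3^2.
r_1 = 2 (mod 9)

Hensel: r_{i+1} = r_i − f(r_i)·(f′(r_i))^{-1} mod 3^{i+2}, f′(x) = 2x + 1. Iterate:
  r_0 = 2 (mod 3)
  r_1 = 2 (mod 9)
Final: r = 2 satisfies f(r) ≡ 0 mod 3^2.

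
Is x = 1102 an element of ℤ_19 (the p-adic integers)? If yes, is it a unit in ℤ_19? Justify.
x ∈ ℤ_19 but not a unit; v_19(x) = 1 > 0

ℤ_19 = {x ∈ ℚ_19 : v_19(x) ≥ 0} and ℤ_19^× = {x ∈ ℤ_19 : v_19(x) = 0}. Here v_19(1102) = v_19(num) − v_19(den) = 1; compare against these criteria.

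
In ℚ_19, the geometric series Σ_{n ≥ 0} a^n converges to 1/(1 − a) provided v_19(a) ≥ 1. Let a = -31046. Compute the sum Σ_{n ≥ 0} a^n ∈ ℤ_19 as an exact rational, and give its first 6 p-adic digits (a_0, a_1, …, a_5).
Σ a^n = 1/(1 − a) = 1/31047;  first 6 digits = (1, 0, 9, 14, 4, 9)

v_19(a) = 2 ≥ 1, so the series converges in ℤ_19 to 1/(1 − a) = 1/(1 − (-31046)) = 1/31047. Expand this rational in ℤ_19: compute digits iteratively via d_i = x_i mod 19, x_{i+1} = (x_i − d_i)/19. The first 6 digits are (1, 0, 9, 14, 4, 9).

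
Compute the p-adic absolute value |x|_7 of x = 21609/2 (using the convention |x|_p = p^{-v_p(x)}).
|21609/2|_7 = 1/2401

Step 1 — compute v_7(x) by factoring powers of 7 out of the numerator and denominator: v_7(21609/2) = 4. Step 2 — apply |x|_p = p^{-v_p(x)} = 7^{-4} = 1/2401.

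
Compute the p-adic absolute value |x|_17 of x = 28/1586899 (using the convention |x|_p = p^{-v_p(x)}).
|28/1586899|_17 = 83521

Step 1 — compute v_17(x) by factoring powers of 17 out of the numerator and denominator: v_17(28/1586899) = -4. Step 2 — apply |x|_p = p^{-v_p(x)} = 17^{4} = 83521.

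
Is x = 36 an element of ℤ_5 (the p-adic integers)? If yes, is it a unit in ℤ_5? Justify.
x ∈ ℤ_5^× (unit); v_5(x) = 0

ℤ_5 = {x ∈ ℚ_5 : v_5(x) ≥ 0} and ℤ_5^× = {x ∈ ℤ_5 : v_5(x) = 0}. Here v_5(36) = v_5(num) − v_5(den) = 0; compare against these criteria.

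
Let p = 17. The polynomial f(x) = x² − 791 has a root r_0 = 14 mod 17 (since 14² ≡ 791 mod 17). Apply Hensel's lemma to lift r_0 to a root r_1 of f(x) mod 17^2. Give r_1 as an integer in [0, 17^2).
r_1 = 252 (mod 289)

Hensel's recurrence: r_{i+1} = r_i − f(r_i)·(f′(r_i))^{-1} mod 17^{i+2}, with f′(x) = 2x. Iterate:
  r_0 = 14 (mod 17)
  r_1 = 252 (mod 289)
Final: r_1 = 252, and one checks f(r_1) ≡ 0 mod 17^2.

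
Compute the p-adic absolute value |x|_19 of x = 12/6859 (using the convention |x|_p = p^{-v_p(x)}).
|12/6859|_19 = 6859

Step 1 — compute v_19(x) by factoring powers of 19 out of the numerator and denominator: v_19(12/6859) = -3. Step 2 — apply |x|_p = p^{-v_p(x)} = 19^{3} = 6859.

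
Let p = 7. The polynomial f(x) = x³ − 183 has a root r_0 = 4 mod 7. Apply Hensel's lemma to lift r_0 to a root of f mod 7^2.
r_1 = 32 (mod 49)

Hensel: r_{i+1} = r_i − f(r_i)/f′(r_i) mod 7^{i+2}, where f′(x) = 3x². Iterate:
  r_0 = 4 (mod 7)
  r_1 = 32 (mod 49)
Final: r = 32 with f(r) ≡ 0 mod 7^2.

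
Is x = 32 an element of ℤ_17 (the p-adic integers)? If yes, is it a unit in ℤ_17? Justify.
x ∈ ℤ_17^× (unit); v_17(x) = 0

ℤ_17 = {x ∈ ℚ_17 : v_17(x) ≥ 0} and ℤ_17^× = {x ∈ ℤ_17 : v_17(x) = 0}. Here v_17(32) = v_17(num) − v_17(den) = 0; compare against these criteria.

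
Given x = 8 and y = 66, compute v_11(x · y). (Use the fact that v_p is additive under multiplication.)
v_11(528) = 1

v_p(x) = 0 (factor: 8 = 11^0 · 8); v_p(y) = 1 (factor: 66 = 11^1 · 6). Additivity: v_p(xy) = v_p(x) + v_p(y) = 0 + 1 = 1. (Direct check: xy = 528 = 11^1 · (48).)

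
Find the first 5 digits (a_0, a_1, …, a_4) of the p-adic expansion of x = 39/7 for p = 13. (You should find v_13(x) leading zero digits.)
(a_0, …, a_4) = (0, 6, 7, 5, 7)

v_13(39/7) = 1, so a_0 = ... = a_0 = 0. Factor out: x = 13^1 · u with u = 3/7 a unit in ℤ_13. Expand u iteratively via a_{v+i} = u_i mod 13, u_{i+1} = (u_i − a_{v+i})/13:
  u_0 = 3/7;  a_1 = 6;  u_1 = (u_0 − 6)/13 = -3/7
  u_1 = -3/7;  a_2 = 7;  u_2 = (u_1 − 7)/13 = -4/7
  u_2 = -4/7;  a_3 = 5;  u_3 = (u_2 − 5)/13 = -3/7
  u_3 = -3/7;  a_4 = 7;  u_4 = (u_3 − 7)/13 = -4/7
Digits: (0, 6, 7, 5, 7).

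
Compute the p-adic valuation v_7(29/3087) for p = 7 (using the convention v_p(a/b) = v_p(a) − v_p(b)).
v_7(29/3087) = -3

Factor powers of 7 from the numerator and denominator of the reduced fraction: 29 = 7^0 · 29 and 3087 = 7^3 · 9. Apply v_p(a/b) = v_p(a) − v_p(b): v_7(29/3087) = 0 − 3 = -3.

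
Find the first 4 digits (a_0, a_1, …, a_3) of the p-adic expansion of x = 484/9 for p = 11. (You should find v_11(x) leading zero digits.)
(a_0, …, a_3) = (0, 0, 9, 9)

v_11(484/9) = 2, so a_0 = ... = a_1 = 0. Factor out: x = 11^2 · u with u = 4/9 a unit in ℤ_11. Expand u iteratively via a_{v+i} = u_i mod 11, u_{i+1} = (u_i − a_{v+i})/11:
  u_0 = 4/9;  a_2 = 9;  u_1 = (u_0 − 9)/11 = -7/9
  u_1 = -7/9;  a_3 = 9;  u_2 = (u_1 − 9)/11 = -8/9
Digits: (0, 0, 9, 9).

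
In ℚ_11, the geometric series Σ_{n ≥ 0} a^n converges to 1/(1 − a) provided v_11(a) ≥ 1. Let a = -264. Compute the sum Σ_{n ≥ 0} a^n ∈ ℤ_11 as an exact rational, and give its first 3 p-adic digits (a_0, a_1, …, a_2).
Σ a^n = 1/(1 − a) = 1/265;  first 3 digits = (1, 9, 1)

v_11(a) = 1 ≥ 1, so the series converges in ℤ_11 to 1/(1 − a) = 1/(1 − (-264)) = 1/265. Expand this rational in ℤ_11: compute digits iteratively via d_i = x_i mod 11, x_{i+1} = (x_i − d_i)/11. The first 3 digits are (1, 9, 1).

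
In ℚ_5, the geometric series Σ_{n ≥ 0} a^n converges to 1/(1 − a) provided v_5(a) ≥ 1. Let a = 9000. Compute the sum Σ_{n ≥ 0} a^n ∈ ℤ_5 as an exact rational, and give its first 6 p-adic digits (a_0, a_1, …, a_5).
Σ a^n = 1/(1 − a) = -1/8999;  first 6 digits = (1, 0, 0, 2, 4, 2)

v_5(a) = 3 ≥ 1, so the series converges in ℤ_5 to 1/(1 − a) = 1/(1 − 9000) = -1/8999. Expand this rational in ℤ_5: compute digits iteratively via d_i = x_i mod 5, x_{i+1} = (x_i − d_i)/5. The first 6 digits are (1, 0, 0, 2, 4, 2).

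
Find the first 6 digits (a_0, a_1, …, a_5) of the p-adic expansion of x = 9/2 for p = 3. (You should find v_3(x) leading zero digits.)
(a_0, …, a_5) = (0, 0, 2, 1, 1, 1)

v_3(9/2) = 2, so a_0 = ... = a_1 = 0. Factor out: x = 3^2 · u with u = 1/2 a unit in ℤ_3. Expand u iteratively via a_{v+i} = u_i mod 3, u_{i+1} = (u_i − a_{v+i})/3:
  u_0 = 1/2;  a_2 = 2;  u_1 = (u_0 − 2)/3 = -1/2
  u_1 = -1/2;  a_3 = 1;  u_2 = (u_1 − 1)/3 = -1/2
  u_2 = -1/2;  a_4 = 1;  u_3 = (u_2 − 1)/3 = -1/2
  u_3 = -1/2;  a_5 = 1;  u_4 = (u_3 − 1)/3 = -1/2
Digits: (0, 0, 2, 1, 1, 1).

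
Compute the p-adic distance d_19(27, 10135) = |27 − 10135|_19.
d_19(27, 10135) = 1/361

Step 1 — x − y = 27 − 10135 = -10108. Step 2 — v_19(-10108) = 2 (factor: -10108 = −(19^2 · 28); the sign does not affect v_p). Step 3 — |x − y|_19 = 19^{-2} = 1/361.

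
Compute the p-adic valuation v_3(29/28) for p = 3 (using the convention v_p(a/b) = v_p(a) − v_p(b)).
v_3(29/28) = 0

Factor powers of 3 from the numerator and denominator of the reduced fraction: 29 = 3^0 · 29 and 28 = 3^0 · 28. Apply v_p(a/b) = v_p(a) − v_p(b): v_3(29/28) = 0 − 0 = 0.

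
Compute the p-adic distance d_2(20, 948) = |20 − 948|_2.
d_2(20, 948) = 1/32

Step 1 — x − y = 20 − 948 = -928. Step 2 — v_2(-928) = 5 (factor: -928 = −(2^5 · 29); the sign does not affect v_p). Step 3 — |x − y|_2 = 2^{-5} = 1/32.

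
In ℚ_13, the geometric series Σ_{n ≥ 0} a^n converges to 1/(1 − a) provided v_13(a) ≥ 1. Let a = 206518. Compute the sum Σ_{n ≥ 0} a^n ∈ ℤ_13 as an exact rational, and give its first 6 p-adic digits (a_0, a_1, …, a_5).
Σ a^n = 1/(1 − a) = -1/206517;  first 6 digits = (1, 0, 0, 3, 7, 0)

v_13(a) = 3 ≥ 1, so the series converges in ℤ_13 to 1/(1 − a) = 1/(1 − 206518) = -1/206517. Expand this rational in ℤ_13: compute digits iteratively via d_i = x_i mod 13, x_{i+1} = (x_i − d_i)/13. The first 6 digits are (1, 0, 0, 3, 7, 0).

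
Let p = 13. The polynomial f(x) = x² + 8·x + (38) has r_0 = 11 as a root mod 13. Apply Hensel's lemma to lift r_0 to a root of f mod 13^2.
r_1 = 76 (mod 169)

Hensel: r_{i+1} = r_i − f(r_i)·(f′(r_i))^{-1} mod 13^{i+2}, f′(x) = 2x + 8. Iterate:
  r_0 = 11 (mod 13)
  r_1 = 76 (mod 169)
Final: r = 76 satisfies f(r) ≡ 0 mod 13^2.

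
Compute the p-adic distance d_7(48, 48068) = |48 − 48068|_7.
d_7(48, 48068) = 1/2401

Step 1 — x − y = 48 − 48068 = -48020. Step 2 — v_7(-48020) = 4 (factor: -48020 = −(7^4 · 20); the sign does not affect v_p). Step 3 — |x − y|_7 = 7^{-4} = 1/2401.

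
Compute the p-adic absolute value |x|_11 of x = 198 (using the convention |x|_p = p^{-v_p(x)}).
|198|_11 = 1/11

Step 1 — compute v_11(x) by factoring powers of 11 out of the numerator and denominator: v_11(198) = 1. Step 2 — apply |x|_p = p^{-v_p(x)} = 11^{-1} = 1/11.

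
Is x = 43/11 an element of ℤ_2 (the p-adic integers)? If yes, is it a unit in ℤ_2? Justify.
x ∈ ℤ_2^× (unit); v_2(x) = 0

ℤ_2 = {x ∈ ℚ_2 : v_2(x) ≥ 0} and ℤ_2^× = {x ∈ ℤ_2 : v_2(x) = 0}. Here v_2(43/11) = v_2(num) − v_2(den) = 0; compare against these criteria.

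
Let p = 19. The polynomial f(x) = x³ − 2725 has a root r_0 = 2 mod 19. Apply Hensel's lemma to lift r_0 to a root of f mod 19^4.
r_3 = 114515 (mod 130321)

Hensel: r_{i+1} = r_i − f(r_i)/f′(r_i) mod 19^{i+2}, where f′(x) = 3x². Iterate:
  r_0 = 2 (mod 19)
  r_1 = 78 (mod 361)
  r_2 = 4771 (mod 6859)
  r_3 = 114515 (mod 130321)
Final: r = 114515 with f(r) ≡ 0 mod 19^4.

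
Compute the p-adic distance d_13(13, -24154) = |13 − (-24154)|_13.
d_13(13, -24154) = 1/2197

Step 1 — x − y = 13 − (-24154) = 24167. Step 2 — v_13(24167) = 3 (factor: 24167 = (13^3 · 11); the sign does not affect v_p). Step 3 — |x − y|_13 = 13^{-3} = 1/2197.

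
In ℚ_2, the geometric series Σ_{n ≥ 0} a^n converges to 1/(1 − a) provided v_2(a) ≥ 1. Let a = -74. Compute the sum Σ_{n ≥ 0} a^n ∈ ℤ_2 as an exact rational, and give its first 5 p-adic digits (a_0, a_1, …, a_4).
Σ a^n = 1/(1 − a) = 1/75;  first 5 digits = (1, 1, 0, 0, 0)

v_2(a) = 1 ≥ 1, so the series converges in ℤ_2 to 1/(1 − a) = 1/(1 − (-74)) = 1/75. Expand this rational in ℤ_2: compute digits iteratively via d_i = x_i mod 2, x_{i+1} = (x_i − d_i)/2. The first 5 digits are (1, 1, 0, 0, 0).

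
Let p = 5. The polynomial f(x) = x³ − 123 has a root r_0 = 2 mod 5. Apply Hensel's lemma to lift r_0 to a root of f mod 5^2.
r_1 = 22 (mod 25)

Hensel: r_{i+1} = r_i − f(r_i)/f′(r_i) mod 5^{i+2}, where f′(x) = 3x². Iterate:
  r_0 = 2 (mod 5)
  r_1 = 22 (mod 25)
Final: r = 22 with f(r) ≡ 0 mod 5^2.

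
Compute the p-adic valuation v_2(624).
v_2(624) = 4

v_2(n) is the largest exponent k such that 2^k divides n. Factor out: 624 = 2^4 · 39. (Sign doesn't affect v_p.) So v_2(624) = 4.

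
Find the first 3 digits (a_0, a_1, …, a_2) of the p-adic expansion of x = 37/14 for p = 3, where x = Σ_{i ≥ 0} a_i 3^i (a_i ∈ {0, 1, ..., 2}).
(a_0, …, a_2) = (2, 0, 2)

v_3(37/14) = 0 (numerator and denominator both coprime to 3), so x ∈ ℤ_3^×. Compute digits iteratively via a_i = x_i mod 3, x_{i+1} = (x_i − a_i)/3, with x_0 = x:
  x_0 = 37/14;  a_0 = 2;  x_1 = (x_0 − 2)/3 = 3/14
  x_1 = 3/14;  a_1 = 0;  x_2 = (x_1 − 0)/3 = 1/14
  x_2 = 1/14;  a_2 = 2;  x_3 = (x_2 − 2)/3 = -9/14
Digits: (2, 0, 2).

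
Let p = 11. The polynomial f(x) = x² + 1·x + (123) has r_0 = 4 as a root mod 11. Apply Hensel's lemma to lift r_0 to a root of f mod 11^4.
r_3 = 14172 (mod 14641)

Hensel: r_{i+1} = r_i − f(r_i)·(f′(r_i))^{-1} mod 11^{i+2}, f′(x) = 2x + 1. Iterate:
  r_0 = 4 (mod 11)
  r_1 = 15 (mod 121)
  r_2 = 862 (mod 1331)
  r_3 = 14172 (mod 14641)
Final: r = 14172 satisfies f(r) ≡ 0 mod 11^4.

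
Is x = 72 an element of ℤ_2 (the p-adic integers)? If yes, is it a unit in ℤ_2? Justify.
x ∈ ℤ_2 but not a unit; v_2(x) = 3 > 0

ℤ_2 = {x ∈ ℚ_2 : v_2(x) ≥ 0} and ℤ_2^× = {x ∈ ℤ_2 : v_2(x) = 0}. Here v_2(72) = v_2(num) − v_2(den) = 3; compare against these criteria.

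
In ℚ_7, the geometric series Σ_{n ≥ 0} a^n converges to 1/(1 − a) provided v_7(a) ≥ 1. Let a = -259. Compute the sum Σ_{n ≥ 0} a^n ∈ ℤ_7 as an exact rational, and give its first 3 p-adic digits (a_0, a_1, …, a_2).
Σ a^n = 1/(1 − a) = 1/260;  first 3 digits = (1, 5, 5)

v_7(a) = 1 ≥ 1, so the series converges in ℤ_7 to 1/(1 − a) = 1/(1 − (-259)) = 1/260. Expand this rational in ℤ_7: compute digits iteratively via d_i = x_i mod 7, x_{i+1} = (x_i − d_i)/7. The first 3 digits are (1, 5, 5).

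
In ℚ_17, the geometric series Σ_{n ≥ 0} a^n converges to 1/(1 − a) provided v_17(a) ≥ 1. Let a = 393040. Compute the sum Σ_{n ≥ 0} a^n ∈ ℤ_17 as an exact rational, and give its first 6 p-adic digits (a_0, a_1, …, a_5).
Σ a^n = 1/(1 − a) = -1/393039;  first 6 digits = (1, 0, 0, 12, 4, 0)

v_17(a) = 3 ≥ 1, so the series converges in ℤ_17 to 1/(1 − a) = 1/(1 − 393040) = -1/393039. Expand this rational in ℤ_17: compute digits iteratively via d_i = x_i mod 17, x_{i+1} = (x_i − d_i)/17. The first 6 digits are (1, 0, 0, 12, 4, 0).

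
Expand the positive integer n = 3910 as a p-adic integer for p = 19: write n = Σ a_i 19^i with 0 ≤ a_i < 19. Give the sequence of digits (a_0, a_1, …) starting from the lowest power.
(a_0, a_1, …) = (15, 15, 10)

Repeated division by 19 gives the digits low-to-high: 3910 = 15 + 15·19^1 + 10·19^2. Digit sequence: (15, 15, 10).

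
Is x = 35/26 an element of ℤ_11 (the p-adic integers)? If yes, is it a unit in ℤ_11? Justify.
x ∈ ℤ_11^× (unit); v_11(x) = 0

ℤ_11 = {x ∈ ℚ_11 : v_11(x) ≥ 0} and ℤ_11^× = {x ∈ ℤ_11 : v_11(x) = 0}. Here v_11(35/26) = v_11(num) − v_11(den) = 0; compare against these criteria.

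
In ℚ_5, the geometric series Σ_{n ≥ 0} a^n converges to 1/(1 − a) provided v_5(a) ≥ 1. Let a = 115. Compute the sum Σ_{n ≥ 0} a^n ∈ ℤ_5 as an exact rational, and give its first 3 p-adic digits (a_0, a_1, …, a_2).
Σ a^n = 1/(1 − a) = -1/114;  first 3 digits = (1, 3, 3)

v_5(a) = 1 ≥ 1, so the series converges in ℤ_5 to 1/(1 − a) = 1/(1 − 115) = -1/114. Expand this rational in ℤ_5: compute digits iteratively via d_i = x_i mod 5, x_{i+1} = (x_i − d_i)/5. The first 3 digits are (1, 3, 3).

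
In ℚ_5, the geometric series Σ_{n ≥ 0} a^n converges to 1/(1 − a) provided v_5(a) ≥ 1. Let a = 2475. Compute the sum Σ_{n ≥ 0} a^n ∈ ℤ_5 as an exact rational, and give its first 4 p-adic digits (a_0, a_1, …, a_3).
Σ a^n = 1/(1 − a) = -1/2474;  first 4 digits = (1, 0, 4, 4)

v_5(a) = 2 ≥ 1, so the series converges in ℤ_5 to 1/(1 − a) = 1/(1 − 2475) = -1/2474. Expand this rational in ℤ_5: compute digits iteratively via d_i = x_i mod 5, x_{i+1} = (x_i − d_i)/5. The first 4 digits are (1, 0, 4, 4).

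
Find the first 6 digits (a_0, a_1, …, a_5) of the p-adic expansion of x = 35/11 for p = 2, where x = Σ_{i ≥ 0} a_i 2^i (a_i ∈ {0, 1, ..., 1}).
(a_0, …, a_5) = (1, 0, 0, 1, 0, 0)

v_2(35/11) = 0 (numerator and denominator both coprime to 2), so x ∈ ℤ_2^×. Compute digits iteratively via a_i = x_i mod 2, x_{i+1} = (x_i − a_i)/2, with x_0 = x:
  x_0 = 35/11;  a_0 = 1;  x_1 = (x_0 − 1)/2 = 12/11
  x_1 = 12/11;  a_1 = 0;  x_2 = (x_1 − 0)/2 = 6/11
  x_2 = 6/11;  a_2 = 0;  x_3 = (x_2 − 0)/2 = 3/11
  x_3 = 3/11;  a_3 = 1;  x_4 = (x_3 − 1)/2 = -4/11
  x_4 = -4/11;  a_4 = 0;  x_5 = (x_4 − 0)/2 = -2/11
  x_5 = -2/11;  a_5 = 0;  x_6 = (x_5 − 0)/2 = -1/11
Digits: (1, 0, 0, 1, 0, 0).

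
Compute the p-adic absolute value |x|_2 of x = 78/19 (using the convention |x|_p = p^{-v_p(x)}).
|78/19|_2 = 1/2

Step 1 — compute v_2(x) by factoring powers of 2 out of the numerator and denominator: v_2(78/19) = 1. Step 2 — apply |x|_p = p^{-v_p(x)} = 2^{-1} = 1/2.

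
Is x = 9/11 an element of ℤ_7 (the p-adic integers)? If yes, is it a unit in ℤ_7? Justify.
x ∈ ℤ_7^× (unit); v_7(x) = 0

ℤ_7 = {x ∈ ℚ_7 : v_7(x) ≥ 0} and ℤ_7^× = {x ∈ ℤ_7 : v_7(x) = 0}. Here v_7(9/11) = v_7(num) − v_7(den) = 0; compare against these criteria.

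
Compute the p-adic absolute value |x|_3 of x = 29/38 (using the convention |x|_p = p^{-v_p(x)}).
|29/38|_3 = 1

Step 1 — compute v_3(x) by factoring powers of 3 out of the numerator and denominator: v_3(29/38) = 0. Step 2 — apply |x|_p = p^{-v_p(x)} = 3^{0} = 1.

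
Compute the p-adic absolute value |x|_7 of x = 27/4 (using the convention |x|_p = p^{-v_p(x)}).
|27/4|_7 = 1

Step 1 — compute v_7(x) by factoring powers of 7 out of the numerator and denominator: v_7(27/4) = 0. Step 2 — apply |x|_p = p^{-v_p(x)} = 7^{0} = 1.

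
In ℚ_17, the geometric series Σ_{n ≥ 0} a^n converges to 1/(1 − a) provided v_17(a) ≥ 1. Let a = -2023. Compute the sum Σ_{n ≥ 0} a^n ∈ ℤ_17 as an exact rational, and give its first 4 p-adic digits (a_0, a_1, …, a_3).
Σ a^n = 1/(1 − a) = 1/2024;  first 4 digits = (1, 0, 10, 16)

v_17(a) = 2 ≥ 1, so the series converges in ℤ_17 to 1/(1 − a) = 1/(1 − (-2023)) = 1/2024. Expand this rational in ℤ_17: compute digits iteratively via d_i = x_i mod 17, x_{i+1} = (x_i − d_i)/17. The first 4 digits are (1, 0, 10, 16).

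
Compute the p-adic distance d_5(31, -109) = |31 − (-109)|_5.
d_5(31, -109) = 1/5

Step 1 — x − y = 31 − (-109) = 140. Step 2 — v_5(140) = 1 (factor: 140 = (5^1 · 28); the sign does not affect v_p). Step 3 — |x − y|_5 = 5^{-1} = 1/5.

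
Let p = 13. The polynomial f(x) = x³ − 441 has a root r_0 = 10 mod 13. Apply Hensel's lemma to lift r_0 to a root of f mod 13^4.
r_3 = 26153 (mod 28561)

Hensel: r_{i+1} = r_i − f(r_i)/f′(r_i) mod 13^{i+2}, where f′(x) = 3x². Iterate:
  r_0 = 10 (mod 13)
  r_1 = 127 (mod 169)
  r_2 = 1986 (mod 2197)
  r_3 = 26153 (mod 28561)
Final: r = 26153 with f(r) ≡ 0 mod 13^4.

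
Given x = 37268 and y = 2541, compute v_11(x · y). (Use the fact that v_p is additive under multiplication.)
v_11(94697988) = 5

v_p(x) = 3 (factor: 37268 = 11^3 · 28); v_p(y) = 2 (factor: 2541 = 11^2 · 21). Additivity: v_p(xy) = v_p(x) + v_p(y) = 3 + 2 = 5. (Direct check: xy = 94697988 = 11^5 · (588).)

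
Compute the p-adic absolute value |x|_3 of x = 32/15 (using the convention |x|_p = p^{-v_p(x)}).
|32/15|_3 = 3

Step 1 — compute v_3(x) by factoring powers of 3 out of the numerator and denominator: v_3(32/15) = -1. Step 2 — apply |x|_p = p^{-v_p(x)} = 3^{1} = 3.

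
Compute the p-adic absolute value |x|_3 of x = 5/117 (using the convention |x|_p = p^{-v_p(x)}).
|5/117|_3 = 9

Step 1 — compute v_3(x) by factoring powers of 3 out of the numerator and denominator: v_3(5/117) = -2. Step 2 — apply |x|_p = p^{-v_p(x)} = 3^{2} = 9.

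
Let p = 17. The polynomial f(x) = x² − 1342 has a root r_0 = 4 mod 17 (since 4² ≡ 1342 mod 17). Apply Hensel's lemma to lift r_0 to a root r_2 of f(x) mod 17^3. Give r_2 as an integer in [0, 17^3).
r_2 = 1687 (mod 4913)

Hensel's recurrence: r_{i+1} = r_i − f(r_i)·(f′(r_i))^{-1} mod 17^{i+2}, with f′(x) = 2x. Iterate:
  r_0 = 4 (mod 17)
  r_1 = 242 (mod 289)
  r_2 = 1687 (mod 4913)
Final: r_2 = 1687, and one checks f(r_2) ≡ 0 mod 17^3.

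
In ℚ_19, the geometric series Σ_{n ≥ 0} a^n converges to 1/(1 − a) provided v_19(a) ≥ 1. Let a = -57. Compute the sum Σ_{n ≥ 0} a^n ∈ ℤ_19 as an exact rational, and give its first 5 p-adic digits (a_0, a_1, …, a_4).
Σ a^n = 1/(1 − a) = 1/58;  first 5 digits = (1, 16, 8, 11, 3)

v_19(a) = 1 ≥ 1, so the series converges in ℤ_19 to 1/(1 − a) = 1/(1 − (-57)) = 1/58. Expand this rational in ℤ_19: compute digits iteratively via d_i = x_i mod 19, x_{i+1} = (x_i − d_i)/19. The first 5 digits are (1, 16, 8, 11, 3).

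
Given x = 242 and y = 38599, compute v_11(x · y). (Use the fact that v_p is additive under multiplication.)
v_11(9340958) = 5

v_p(x) = 2 (factor: 242 = 11^2 · 2); v_p(y) = 3 (factor: 38599 = 11^3 · 29). Additivity: v_p(xy) = v_p(x) + v_p(y) = 2 + 3 = 5. (Direct check: xy = 9340958 = 11^5 · (58).)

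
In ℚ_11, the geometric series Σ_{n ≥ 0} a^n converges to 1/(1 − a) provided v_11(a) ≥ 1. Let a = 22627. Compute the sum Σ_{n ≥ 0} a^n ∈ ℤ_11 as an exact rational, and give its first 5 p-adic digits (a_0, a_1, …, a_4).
Σ a^n = 1/(1 − a) = -1/22626;  first 5 digits = (1, 0, 0, 6, 1)

v_11(a) = 3 ≥ 1, so the series converges in ℤ_11 to 1/(1 − a) = 1/(1 − 22627) = -1/22626. Expand this rational in ℤ_11: compute digits iteratively via d_i = x_i mod 11, x_{i+1} = (x_i − d_i)/11. The first 5 digits are (1, 0, 0, 6, 1).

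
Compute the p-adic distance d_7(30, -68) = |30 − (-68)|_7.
d_7(30, -68) = 1/49

Step 1 — x − y = 30 − (-68) = 98. Step 2 — v_7(98) = 2 (factor: 98 = (7^2 · 2); the sign does not affect v_p). Step 3 — |x − y|_7 = 7^{-2} = 1/49.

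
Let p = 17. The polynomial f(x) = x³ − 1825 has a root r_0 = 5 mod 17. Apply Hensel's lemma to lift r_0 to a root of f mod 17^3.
r_2 = 2436 (mod 4913)

Hensel: r_{i+1} = r_i − f(r_i)/f′(r_i) mod 17^{i+2}, where f′(x) = 3x². Iterate:
  r_0 = 5 (mod 17)
  r_1 = 124 (mod 289)
  r_2 = 2436 (mod 4913)
Final: r = 2436 with f(r) ≡ 0 mod 17^3.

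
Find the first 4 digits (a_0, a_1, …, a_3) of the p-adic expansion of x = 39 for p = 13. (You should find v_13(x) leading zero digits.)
(a_0, …, a_3) = (0, 3, 0, 0)

v_13(39) = 1, so a_0 = ... = a_0 = 0. Factor out: x = 13^1 · u with u = 3 a unit in ℤ_13. Expand u iteratively via a_{v+i} = u_i mod 13, u_{i+1} = (u_i − a_{v+i})/13:
  u_0 = 3;  a_1 = 3;  u_1 = (u_0 − 3)/13 = 0
  u_1 = 0;  a_2 = 0;  u_2 = (u_1 − 0)/13 = 0
  u_2 = 0;  a_3 = 0;  u_3 = (u_2 − 0)/13 = 0
Digits: (0, 3, 0, 0).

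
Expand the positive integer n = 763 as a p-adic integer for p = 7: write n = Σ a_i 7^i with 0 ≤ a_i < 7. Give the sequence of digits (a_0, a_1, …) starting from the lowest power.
(a_0, a_1, …) = (0, 4, 1, 2)

Repeated division by 7 gives the digits low-to-high: 763 = 4·7^1 + 1·7^2 + 2·7^3. Digit sequence: (0, 4, 1, 2).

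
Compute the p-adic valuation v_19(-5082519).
v_19(-5082519) = 4

v_19(n) is the largest exponent k such that 19^k divides n. Factor out: -5082519 = -19^4 · 39. (Sign doesn't affect v_p.) So v_19(-5082519) = 4.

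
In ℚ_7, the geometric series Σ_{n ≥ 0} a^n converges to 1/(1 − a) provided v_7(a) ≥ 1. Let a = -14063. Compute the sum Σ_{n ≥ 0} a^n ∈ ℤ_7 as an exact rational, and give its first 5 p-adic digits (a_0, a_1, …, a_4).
Σ a^n = 1/(1 − a) = 1/14064;  first 5 digits = (1, 0, 0, 1, 1)

v_7(a) = 3 ≥ 1, so the series converges in ℤ_7 to 1/(1 − a) = 1/(1 − (-14063)) = 1/14064. Expand this rational in ℤ_7: compute digits iteratively via d_i = x_i mod 7, x_{i+1} = (x_i − d_i)/7. The first 5 digits are (1, 0, 0, 1, 1).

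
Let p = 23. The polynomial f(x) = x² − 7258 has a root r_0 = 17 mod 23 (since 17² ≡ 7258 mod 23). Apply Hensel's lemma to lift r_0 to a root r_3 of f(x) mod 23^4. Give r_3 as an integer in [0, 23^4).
r_3 = 223600 (mod 279841)

Hensel's recurrence: r_{i+1} = r_i − f(r_i)·(f′(r_i))^{-1} mod 23^{i+2}, with f′(x) = 2x. Iterate:
  r_0 = 17 (mod 23)
  r_1 = 362 (mod 529)
  r_2 = 4594 (mod 12167)
  r_3 = 223600 (mod 279841)
Final: r_3 = 223600, and one checks f(r_3) ≡ 0 mod 23^4.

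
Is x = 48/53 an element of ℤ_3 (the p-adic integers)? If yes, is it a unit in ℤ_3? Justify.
x ∈ ℤ_3 but not a unit; v_3(x) = 1 > 0

ℤ_3 = {x ∈ ℚ_3 : v_3(x) ≥ 0} and ℤ_3^× = {x ∈ ℤ_3 : v_3(x) = 0}. Here v_3(48/53) = v_3(num) − v_3(den) = 1; compare against these criteria.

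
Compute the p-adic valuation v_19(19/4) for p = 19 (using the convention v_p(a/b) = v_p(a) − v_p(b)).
v_19(19/4) = 1

Factor powers of 19 from the numerator and denominator of the reduced fraction: 19 = 19^1 · 1 and 4 = 19^0 · 4. Apply v_p(a/b) = v_p(a) − v_p(b): v_19(19/4) = 1 − 0 = 1.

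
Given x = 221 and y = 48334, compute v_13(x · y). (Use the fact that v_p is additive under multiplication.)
v_13(10681814) = 4

v_p(x) = 1 (factor: 221 = 13^1 · 17); v_p(y) = 3 (factor: 48334 = 13^3 · 22). Additivity: v_p(xy) = v_p(x) + v_p(y) = 1 + 3 = 4. (Direct check: xy = 10681814 = 13^4 · (374).)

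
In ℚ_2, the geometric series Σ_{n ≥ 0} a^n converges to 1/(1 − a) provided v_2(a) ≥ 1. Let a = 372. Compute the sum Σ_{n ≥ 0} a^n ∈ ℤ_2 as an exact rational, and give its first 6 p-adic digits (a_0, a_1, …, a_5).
Σ a^n = 1/(1 − a) = -1/371;  first 6 digits = (1, 0, 1, 0, 0, 0)

v_2(a) = 2 ≥ 1, so the series converges in ℤ_2 to 1/(1 − a) = 1/(1 − 372) = -1/371. Expand this rational in ℤ_2: compute digits iteratively via d_i = x_i mod 2, x_{i+1} = (x_i − d_i)/2. The first 6 digits are (1, 0, 1, 0, 0, 0).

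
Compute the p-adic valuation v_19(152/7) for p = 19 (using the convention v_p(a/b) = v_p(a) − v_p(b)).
v_19(152/7) = 1

Factor powers of 19 from the numerator and denominator of the reduced fraction: 152 = 19^1 · 8 and 7 = 19^0 · 7. Apply v_p(a/b) = v_p(a) − v_p(b): v_19(152/7) = 1 − 0 = 1.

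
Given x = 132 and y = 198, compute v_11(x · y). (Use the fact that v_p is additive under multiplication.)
v_11(26136) = 2

v_p(x) = 1 (factor: 132 = 11^1 · 12); v_p(y) = 1 (factor: 198 = 11^1 · 18). Additivity: v_p(xy) = v_p(x) + v_p(y) = 1 + 1 = 2. (Direct check: xy = 26136 = 11^2 · (216).)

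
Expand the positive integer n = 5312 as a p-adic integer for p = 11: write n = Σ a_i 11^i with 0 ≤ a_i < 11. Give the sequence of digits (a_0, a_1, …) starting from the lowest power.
(a_0, a_1, …) = (10, 9, 10, 3)

Repeated division by 11 gives the digits low-to-high: 5312 = 10 + 9·11^1 + 10·11^2 + 3·11^3. Digit sequence: (10, 9, 10, 3).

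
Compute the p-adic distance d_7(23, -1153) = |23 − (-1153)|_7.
d_7(23, -1153) = 1/49

Step 1 — x − y = 23 − (-1153) = 1176. Step 2 — v_7(1176) = 2 (factor: 1176 = (7^2 · 24); the sign does not affect v_p). Step 3 — |x − y|_7 = 7^{-2} = 1/49.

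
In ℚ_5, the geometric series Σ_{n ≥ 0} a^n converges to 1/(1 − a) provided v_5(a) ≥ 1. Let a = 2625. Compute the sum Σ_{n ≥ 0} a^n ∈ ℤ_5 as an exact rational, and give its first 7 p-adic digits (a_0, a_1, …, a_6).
Σ a^n = 1/(1 − a) = -1/2624;  first 7 digits = (1, 0, 0, 1, 4, 0, 1)

v_5(a) = 3 ≥ 1, so the series converges in ℤ_5 to 1/(1 − a) = 1/(1 − 2625) = -1/2624. Expand this rational in ℤ_5: compute digits iteratively via d_i = x_i mod 5, x_{i+1} = (x_i − d_i)/5. The first 7 digits are (1, 0, 0, 1, 4, 0, 1).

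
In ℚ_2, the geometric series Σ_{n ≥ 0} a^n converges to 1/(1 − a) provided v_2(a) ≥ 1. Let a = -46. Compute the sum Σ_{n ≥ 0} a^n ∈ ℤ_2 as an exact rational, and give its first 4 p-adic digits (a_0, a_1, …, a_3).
Σ a^n = 1/(1 − a) = 1/47;  first 4 digits = (1, 1, 1, 1)

v_2(a) = 1 ≥ 1, so the series converges in ℤ_2 to 1/(1 − a) = 1/(1 − (-46)) = 1/47. Expand this rational in ℤ_2: compute digits iteratively via d_i = x_i mod 2, x_{i+1} = (x_i − d_i)/2. The first 4 digits are (1, 1, 1, 1).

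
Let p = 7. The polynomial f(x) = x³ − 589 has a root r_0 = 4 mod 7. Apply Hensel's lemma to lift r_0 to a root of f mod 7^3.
r_2 = 116 (mod 343)

Hensel: r_{i+1} = r_i − f(r_i)/f′(r_i) mod 7^{i+2}, where f′(x) = 3x². Iterate:
  r_0 = 4 (mod 7)
  r_1 = 18 (mod 49)
  r_2 = 116 (mod 343)
Final: r = 116 with f(r) ≡ 0 mod 7^3.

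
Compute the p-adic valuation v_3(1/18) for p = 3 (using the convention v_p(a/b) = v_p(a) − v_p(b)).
v_3(1/18) = -2

Factor powers of 3 from the numerator and denominator of the reduced fraction: 1 = 3^0 · 1 and 18 = 3^2 · 2. Apply v_p(a/b) = v_p(a) − v_p(b): v_3(1/18) = 0 − 2 = -2.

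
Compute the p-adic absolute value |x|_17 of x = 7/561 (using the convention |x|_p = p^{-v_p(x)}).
|7/561|_17 = 17

Step 1 — compute v_17(x) by factoring powers of 17 out of the numerator and denominator: v_17(7/561) = -1. Step 2 — apply |x|_p = p^{-v_p(x)} = 17^{1} = 17.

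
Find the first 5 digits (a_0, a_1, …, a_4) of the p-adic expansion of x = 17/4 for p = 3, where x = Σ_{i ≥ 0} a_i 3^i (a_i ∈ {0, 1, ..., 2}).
(a_0, …, a_4) = (2, 0, 1, 2, 0)

v_3(17/4) = 0 (numerator and denominator both coprime to 3), so x ∈ ℤ_3^×. Compute digits iteratively via a_i = x_i mod 3, x_{i+1} = (x_i − a_i)/3, with x_0 = x:
  x_0 = 17/4;  a_0 = 2;  x_1 = (x_0 − 2)/3 = 3/4
  x_1 = 3/4;  a_1 = 0;  x_2 = (x_1 − 0)/3 = 1/4
  x_2 = 1/4;  a_2 = 1;  x_3 = (x_2 − 1)/3 = -1/4
  x_3 = -1/4;  a_3 = 2;  x_4 = (x_3 − 2)/3 = -3/4
  x_4 = -3/4;  a_4 = 0;  x_5 = (x_4 − 0)/3 = -1/4
Digits: (2, 0, 1, 2, 0).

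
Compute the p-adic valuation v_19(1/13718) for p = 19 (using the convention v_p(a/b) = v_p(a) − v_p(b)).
v_19(1/13718) = -3

Factor powers of 19 from the numerator and denominator of the reduced fraction: 1 = 19^0 · 1 and 13718 = 19^3 · 2. Apply v_p(a/b) = v_p(a) − v_p(b): v_19(1/13718) = 0 − 3 = -3.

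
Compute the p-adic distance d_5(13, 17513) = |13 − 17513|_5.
d_5(13, 17513) = 1/625

Step 1 — x − y = 13 − 17513 = -17500. Step 2 — v_5(-17500) = 4 (factor: -17500 = −(5^4 · 28); the sign does not affect v_p). Step 3 — |x − y|_5 = 5^{-4} = 1/625.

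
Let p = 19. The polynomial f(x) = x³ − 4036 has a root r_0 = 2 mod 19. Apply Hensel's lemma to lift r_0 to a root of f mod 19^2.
r_1 = 97 (mod 361)

Hensel: r_{i+1} = r_i − f(r_i)/f′(r_i) mod 19^{i+2}, where f′(x) = 3x². Iterate:
  r_0 = 2 (mod 19)
  r_1 = 97 (mod 361)
Final: r = 97 with f(r) ≡ 0 mod 19^2.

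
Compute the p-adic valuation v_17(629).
v_17(629) = 1

v_17(n) is the largest exponent k such that 17^k divides n. Factor out: 629 = 17^1 · 37. (Sign doesn't affect v_p.) So v_17(629) = 1.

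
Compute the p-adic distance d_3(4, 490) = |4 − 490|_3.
d_3(4, 490) = 1/243

Step 1 — x − y = 4 − 490 = -486. Step 2 — v_3(-486) = 5 (factor: -486 = −(3^5 · 2); the sign does not affect v_p). Step 3 — |x − y|_3 = 3^{-5} = 1/243.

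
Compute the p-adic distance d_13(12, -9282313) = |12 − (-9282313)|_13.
d_13(12, -9282313) = 1/371293

Step 1 — x − y = 12 − (-9282313) = 9282325. Step 2 — v_13(9282325) = 5 (factor: 9282325 = (13^5 · 25); the sign does not affect v_p). Step 3 — |x − y|_13 = 13^{-5} = 1/371293.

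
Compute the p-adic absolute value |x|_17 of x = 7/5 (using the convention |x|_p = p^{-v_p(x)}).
|7/5|_17 = 1

Step 1 — compute v_17(x) by factoring powers of 17 out of the numerator and denominator: v_17(7/5) = 0. Step 2 — apply |x|_p = p^{-v_p(x)} = 17^{0} = 1.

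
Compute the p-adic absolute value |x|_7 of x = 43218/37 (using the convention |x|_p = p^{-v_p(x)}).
|43218/37|_7 = 1/2401

Step 1 — compute v_7(x) by factoring powers of 7 out of the numerator and denominator: v_7(43218/37) = 4. Step 2 — apply |x|_p = p^{-v_p(x)} = 7^{-4} = 1/2401.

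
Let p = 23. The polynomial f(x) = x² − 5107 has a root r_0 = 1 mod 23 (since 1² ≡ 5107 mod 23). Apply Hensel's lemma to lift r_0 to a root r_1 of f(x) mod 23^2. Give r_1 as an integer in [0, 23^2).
r_1 = 438 (mod 529)

Hensel's recurrence: r_{i+1} = r_i − f(r_i)·(f′(r_i))^{-1} mod 23^{i+2}, with f′(x) = 2x. Iterate:
  r_0 = 1 (mod 23)
  r_1 = 438 (mod 529)
Final: r_1 = 438, and one checks f(r_1) ≡ 0 mod 23^2.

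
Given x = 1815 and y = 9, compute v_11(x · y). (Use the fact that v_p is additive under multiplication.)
v_11(16335) = 2

v_p(x) = 2 (factor: 1815 = 11^2 · 15); v_p(y) = 0 (factor: 9 = 11^0 · 9). Additivity: v_p(xy) = v_p(x) + v_p(y) = 2 + 0 = 2. (Direct check: xy = 16335 = 11^2 · (135).)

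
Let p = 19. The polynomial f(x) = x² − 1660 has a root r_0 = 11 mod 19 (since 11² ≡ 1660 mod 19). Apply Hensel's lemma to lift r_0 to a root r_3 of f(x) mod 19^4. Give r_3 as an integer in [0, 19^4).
r_3 = 60450 (mod 130321)

Hensel's recurrence: r_{i+1} = r_i − f(r_i)·(f′(r_i))^{-1} mod 19^{i+2}, with f′(x) = 2x. Iterate:
  r_0 = 11 (mod 19)
  r_1 = 163 (mod 361)
  r_2 = 5578 (mod 6859)
  r_3 = 60450 (mod 130321)
Final: r_3 = 60450, and one checks f(r_3) ≡ 0 mod 19^4.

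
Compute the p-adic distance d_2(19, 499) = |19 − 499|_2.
d_2(19, 499) = 1/32

Step 1 — x − y = 19 − 499 = -480. Step 2 — v_2(-480) = 5 (factor: -480 = −(2^5 · 15); the sign does not affect v_p). Step 3 — |x − y|_2 = 2^{-5} = 1/32.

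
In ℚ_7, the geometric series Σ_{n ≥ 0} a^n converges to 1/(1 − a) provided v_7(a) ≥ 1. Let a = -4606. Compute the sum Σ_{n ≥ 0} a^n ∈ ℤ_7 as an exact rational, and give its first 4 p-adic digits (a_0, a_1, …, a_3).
Σ a^n = 1/(1 − a) = 1/4607;  first 4 digits = (1, 0, 4, 0)

v_7(a) = 2 ≥ 1, so the series converges in ℤ_7 to 1/(1 − a) = 1/(1 − (-4606)) = 1/4607. Expand this rational in ℤ_7: compute digits iteratively via d_i = x_i mod 7, x_{i+1} = (x_i − d_i)/7. The first 4 digits are (1, 0, 4, 0).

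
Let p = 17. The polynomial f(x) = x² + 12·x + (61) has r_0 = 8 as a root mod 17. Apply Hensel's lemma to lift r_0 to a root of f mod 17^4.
r_3 = 29571 (mod 83521)

Hensel: r_{i+1} = r_i − f(r_i)·(f′(r_i))^{-1} mod 17^{i+2}, f′(x) = 2x + 12. Iterate:
  r_0 = 8 (mod 17)
  r_1 = 93 (mod 289)
  r_2 = 93 (mod 4913)
  r_3 = 29571 (mod 83521)
Final: r = 29571 satisfies f(r) ≡ 0 mod 17^4.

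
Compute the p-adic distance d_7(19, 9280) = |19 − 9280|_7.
d_7(19, 9280) = 1/343

Step 1 — x − y = 19 − 9280 = -9261. Step 2 — v_7(-9261) = 3 (factor: -9261 = −(7^3 · 27); the sign does not affect v_p). Step 3 — |x − y|_7 = 7^{-3} = 1/343.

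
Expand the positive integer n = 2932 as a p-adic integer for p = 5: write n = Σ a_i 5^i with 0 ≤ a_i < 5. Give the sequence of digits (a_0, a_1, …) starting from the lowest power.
(a_0, a_1, …) = (2, 1, 2, 3, 4)

Repeated division by 5 gives the digits low-to-high: 2932 = 2 + 1·5^1 + 2·5^2 + 3·5^3 + 4·5^4. Digit sequence: (2, 1, 2, 3, 4).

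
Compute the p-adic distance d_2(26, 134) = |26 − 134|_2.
d_2(26, 134) = 1/4

Step 1 — x − y = 26 − 134 = -108. Step 2 — v_2(-108) = 2 (factor: -108 = −(2^2 · 27); the sign does not affect v_p). Step 3 — |x − y|_2 = 2^{-2} = 1/4.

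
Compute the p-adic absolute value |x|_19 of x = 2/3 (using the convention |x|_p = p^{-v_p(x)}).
|2/3|_19 = 1

Step 1 — compute v_19(x) by factoring powers of 19 out of the numerator and denominator: v_19(2/3) = 0. Step 2 — apply |x|_p = p^{-v_p(x)} = 19^{0} = 1.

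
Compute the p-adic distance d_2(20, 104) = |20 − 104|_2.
d_2(20, 104) = 1/4

Step 1 — x − y = 20 − 104 = -84. Step 2 — v_2(-84) = 2 (factor: -84 = −(2^2 · 21); the sign does not affect v_p). Step 3 — |x − y|_2 = 2^{-2} = 1/4.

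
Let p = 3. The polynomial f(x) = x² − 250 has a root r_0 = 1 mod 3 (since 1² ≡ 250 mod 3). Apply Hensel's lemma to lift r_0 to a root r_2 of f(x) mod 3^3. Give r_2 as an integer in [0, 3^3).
r_2 = 13 (mod 27)

Hensel's recurrence: r_{i+1} = r_i − f(r_i)·(f′(r_i))^{-1} mod 3^{i+2}, with f′(x) = 2x. Iterate:
  r_0 = 1 (mod 3)
  r_1 = 4 (mod 9)
  r_2 = 13 (mod 27)
Final: r_2 = 13, and one checks f(r_2) ≡ 0 mod 3^3.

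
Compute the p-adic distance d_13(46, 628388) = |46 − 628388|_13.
d_13(46, 628388) = 1/28561

Step 1 — x − y = 46 − 628388 = -628342. Step 2 — v_13(-628342) = 4 (factor: -628342 = −(13^4 · 22); the sign does not affect v_p). Step 3 — |x − y|_13 = 13^{-4} = 1/28561.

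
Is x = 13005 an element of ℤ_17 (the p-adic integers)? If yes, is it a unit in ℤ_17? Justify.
x ∈ ℤ_17 but not a unit; v_17(x) = 2 > 0

ℤ_17 = {x ∈ ℚ_17 : v_17(x) ≥ 0} and ℤ_17^× = {x ∈ ℤ_17 : v_17(x) = 0}. Here v_17(13005) = v_17(num) − v_17(den) = 2; compare against these criteria.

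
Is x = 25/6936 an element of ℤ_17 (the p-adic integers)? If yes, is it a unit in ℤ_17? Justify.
x ∉ ℤ_17 (v_17(x) = -2 < 0)

ℤ_17 = {x ∈ ℚ_17 : v_17(x) ≥ 0} and ℤ_17^× = {x ∈ ℤ_17 : v_17(x) = 0}. Here v_17(25/6936) = v_17(num) − v_17(den) = -2; compare against these criteria.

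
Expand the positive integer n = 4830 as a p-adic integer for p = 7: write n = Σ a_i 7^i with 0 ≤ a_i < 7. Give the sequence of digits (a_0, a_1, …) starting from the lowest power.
(a_0, a_1, …) = (0, 4, 0, 0, 2)

Repeated division by 7 gives the digits low-to-high: 4830 = 4·7^1 + 2·7^4. Digit sequence: (0, 4, 0, 0, 2).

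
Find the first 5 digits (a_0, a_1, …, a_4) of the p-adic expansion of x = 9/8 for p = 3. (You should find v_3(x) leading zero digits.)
(a_0, …, a_4) = (0, 0, 2, 2, 1)

v_3(9/8) = 2, so a_0 = ... = a_1 = 0. Factor out: x = 3^2 · u with u = 1/8 a unit in ℤ_3. Expand u iteratively via a_{v+i} = u_i mod 3, u_{i+1} = (u_i − a_{v+i})/3:
  u_0 = 1/8;  a_2 = 2;  u_1 = (u_0 − 2)/3 = -5/8
  u_1 = -5/8;  a_3 = 2;  u_2 = (u_1 − 2)/3 = -7/8
  u_2 = -7/8;  a_4 = 1;  u_3 = (u_2 − 1)/3 = -5/8
Digits: (0, 0, 2, 2, 1).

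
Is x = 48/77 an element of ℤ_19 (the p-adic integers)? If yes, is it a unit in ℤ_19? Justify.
x ∈ ℤ_19^× (unit); v_19(x) = 0

ℤ_19 = {x ∈ ℚ_19 : v_19(x) ≥ 0} and ℤ_19^× = {x ∈ ℤ_19 : v_19(x) = 0}. Here v_19(48/77) = v_19(num) − v_19(den) = 0; compare against these criteria.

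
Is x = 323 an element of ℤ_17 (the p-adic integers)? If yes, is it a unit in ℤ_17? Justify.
x ∈ ℤ_17 but not a unit; v_17(x) = 1 > 0

ℤ_17 = {x ∈ ℚ_17 : v_17(x) ≥ 0} and ℤ_17^× = {x ∈ ℤ_17 : v_17(x) = 0}. Here v_17(323) = v_17(num) − v_17(den) = 1; compare against these criteria.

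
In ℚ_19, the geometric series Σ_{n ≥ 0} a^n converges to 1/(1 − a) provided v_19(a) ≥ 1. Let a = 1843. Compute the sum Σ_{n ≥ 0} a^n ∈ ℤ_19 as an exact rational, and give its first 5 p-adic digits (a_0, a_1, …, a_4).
Σ a^n = 1/(1 − a) = -1/1842;  first 5 digits = (1, 2, 9, 9, 7)

v_19(a) = 1 ≥ 1, so the series converges in ℤ_19 to 1/(1 − a) = 1/(1 − 1843) = -1/1842. Expand this rational in ℤ_19: compute digits iteratively via d_i = x_i mod 19, x_{i+1} = (x_i − d_i)/19. The first 5 digits are (1, 2, 9, 9, 7).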